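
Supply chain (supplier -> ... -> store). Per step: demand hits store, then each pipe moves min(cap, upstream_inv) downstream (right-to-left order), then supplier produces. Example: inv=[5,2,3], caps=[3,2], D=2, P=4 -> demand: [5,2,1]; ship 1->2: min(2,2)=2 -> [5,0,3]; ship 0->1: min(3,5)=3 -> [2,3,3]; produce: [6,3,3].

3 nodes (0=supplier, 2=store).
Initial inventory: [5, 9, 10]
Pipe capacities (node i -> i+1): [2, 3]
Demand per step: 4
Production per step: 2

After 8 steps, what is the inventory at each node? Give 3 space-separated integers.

Step 1: demand=4,sold=4 ship[1->2]=3 ship[0->1]=2 prod=2 -> inv=[5 8 9]
Step 2: demand=4,sold=4 ship[1->2]=3 ship[0->1]=2 prod=2 -> inv=[5 7 8]
Step 3: demand=4,sold=4 ship[1->2]=3 ship[0->1]=2 prod=2 -> inv=[5 6 7]
Step 4: demand=4,sold=4 ship[1->2]=3 ship[0->1]=2 prod=2 -> inv=[5 5 6]
Step 5: demand=4,sold=4 ship[1->2]=3 ship[0->1]=2 prod=2 -> inv=[5 4 5]
Step 6: demand=4,sold=4 ship[1->2]=3 ship[0->1]=2 prod=2 -> inv=[5 3 4]
Step 7: demand=4,sold=4 ship[1->2]=3 ship[0->1]=2 prod=2 -> inv=[5 2 3]
Step 8: demand=4,sold=3 ship[1->2]=2 ship[0->1]=2 prod=2 -> inv=[5 2 2]

5 2 2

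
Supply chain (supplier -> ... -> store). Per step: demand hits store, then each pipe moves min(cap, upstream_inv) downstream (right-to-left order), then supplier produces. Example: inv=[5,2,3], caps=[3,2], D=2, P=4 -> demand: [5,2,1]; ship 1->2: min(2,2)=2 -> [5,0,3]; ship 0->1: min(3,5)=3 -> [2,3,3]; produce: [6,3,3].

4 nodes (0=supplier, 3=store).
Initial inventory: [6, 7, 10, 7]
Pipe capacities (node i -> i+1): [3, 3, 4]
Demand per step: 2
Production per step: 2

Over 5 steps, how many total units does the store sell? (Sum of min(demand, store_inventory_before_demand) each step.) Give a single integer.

Answer: 10

Derivation:
Step 1: sold=2 (running total=2) -> [5 7 9 9]
Step 2: sold=2 (running total=4) -> [4 7 8 11]
Step 3: sold=2 (running total=6) -> [3 7 7 13]
Step 4: sold=2 (running total=8) -> [2 7 6 15]
Step 5: sold=2 (running total=10) -> [2 6 5 17]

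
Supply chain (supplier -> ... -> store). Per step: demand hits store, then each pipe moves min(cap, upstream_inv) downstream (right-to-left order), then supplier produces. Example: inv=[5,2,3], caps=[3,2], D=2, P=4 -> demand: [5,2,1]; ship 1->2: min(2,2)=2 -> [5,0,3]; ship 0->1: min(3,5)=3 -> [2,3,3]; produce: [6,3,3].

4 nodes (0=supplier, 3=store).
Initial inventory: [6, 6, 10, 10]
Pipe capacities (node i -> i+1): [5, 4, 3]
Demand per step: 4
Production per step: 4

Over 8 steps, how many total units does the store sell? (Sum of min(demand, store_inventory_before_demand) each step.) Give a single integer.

Answer: 31

Derivation:
Step 1: sold=4 (running total=4) -> [5 7 11 9]
Step 2: sold=4 (running total=8) -> [4 8 12 8]
Step 3: sold=4 (running total=12) -> [4 8 13 7]
Step 4: sold=4 (running total=16) -> [4 8 14 6]
Step 5: sold=4 (running total=20) -> [4 8 15 5]
Step 6: sold=4 (running total=24) -> [4 8 16 4]
Step 7: sold=4 (running total=28) -> [4 8 17 3]
Step 8: sold=3 (running total=31) -> [4 8 18 3]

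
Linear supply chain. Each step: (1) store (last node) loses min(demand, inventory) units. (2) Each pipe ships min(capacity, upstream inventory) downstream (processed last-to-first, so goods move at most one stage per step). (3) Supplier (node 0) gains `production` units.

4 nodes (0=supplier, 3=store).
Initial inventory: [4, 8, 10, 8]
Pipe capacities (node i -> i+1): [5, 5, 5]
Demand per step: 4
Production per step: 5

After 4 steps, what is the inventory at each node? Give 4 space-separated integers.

Step 1: demand=4,sold=4 ship[2->3]=5 ship[1->2]=5 ship[0->1]=4 prod=5 -> inv=[5 7 10 9]
Step 2: demand=4,sold=4 ship[2->3]=5 ship[1->2]=5 ship[0->1]=5 prod=5 -> inv=[5 7 10 10]
Step 3: demand=4,sold=4 ship[2->3]=5 ship[1->2]=5 ship[0->1]=5 prod=5 -> inv=[5 7 10 11]
Step 4: demand=4,sold=4 ship[2->3]=5 ship[1->2]=5 ship[0->1]=5 prod=5 -> inv=[5 7 10 12]

5 7 10 12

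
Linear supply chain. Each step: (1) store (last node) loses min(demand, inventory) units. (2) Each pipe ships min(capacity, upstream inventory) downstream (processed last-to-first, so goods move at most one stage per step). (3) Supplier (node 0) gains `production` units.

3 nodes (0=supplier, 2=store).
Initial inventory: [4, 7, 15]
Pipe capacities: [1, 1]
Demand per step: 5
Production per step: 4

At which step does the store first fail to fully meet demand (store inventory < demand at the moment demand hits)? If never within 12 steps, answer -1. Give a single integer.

Step 1: demand=5,sold=5 ship[1->2]=1 ship[0->1]=1 prod=4 -> [7 7 11]
Step 2: demand=5,sold=5 ship[1->2]=1 ship[0->1]=1 prod=4 -> [10 7 7]
Step 3: demand=5,sold=5 ship[1->2]=1 ship[0->1]=1 prod=4 -> [13 7 3]
Step 4: demand=5,sold=3 ship[1->2]=1 ship[0->1]=1 prod=4 -> [16 7 1]
Step 5: demand=5,sold=1 ship[1->2]=1 ship[0->1]=1 prod=4 -> [19 7 1]
Step 6: demand=5,sold=1 ship[1->2]=1 ship[0->1]=1 prod=4 -> [22 7 1]
Step 7: demand=5,sold=1 ship[1->2]=1 ship[0->1]=1 prod=4 -> [25 7 1]
Step 8: demand=5,sold=1 ship[1->2]=1 ship[0->1]=1 prod=4 -> [28 7 1]
Step 9: demand=5,sold=1 ship[1->2]=1 ship[0->1]=1 prod=4 -> [31 7 1]
Step 10: demand=5,sold=1 ship[1->2]=1 ship[0->1]=1 prod=4 -> [34 7 1]
Step 11: demand=5,sold=1 ship[1->2]=1 ship[0->1]=1 prod=4 -> [37 7 1]
Step 12: demand=5,sold=1 ship[1->2]=1 ship[0->1]=1 prod=4 -> [40 7 1]
First stockout at step 4

4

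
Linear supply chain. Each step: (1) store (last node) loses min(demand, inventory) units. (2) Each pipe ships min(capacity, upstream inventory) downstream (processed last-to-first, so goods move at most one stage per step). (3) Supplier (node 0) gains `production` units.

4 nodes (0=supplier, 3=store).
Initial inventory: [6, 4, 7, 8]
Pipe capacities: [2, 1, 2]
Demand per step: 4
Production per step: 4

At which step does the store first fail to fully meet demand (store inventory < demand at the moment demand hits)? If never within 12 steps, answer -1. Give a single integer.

Step 1: demand=4,sold=4 ship[2->3]=2 ship[1->2]=1 ship[0->1]=2 prod=4 -> [8 5 6 6]
Step 2: demand=4,sold=4 ship[2->3]=2 ship[1->2]=1 ship[0->1]=2 prod=4 -> [10 6 5 4]
Step 3: demand=4,sold=4 ship[2->3]=2 ship[1->2]=1 ship[0->1]=2 prod=4 -> [12 7 4 2]
Step 4: demand=4,sold=2 ship[2->3]=2 ship[1->2]=1 ship[0->1]=2 prod=4 -> [14 8 3 2]
Step 5: demand=4,sold=2 ship[2->3]=2 ship[1->2]=1 ship[0->1]=2 prod=4 -> [16 9 2 2]
Step 6: demand=4,sold=2 ship[2->3]=2 ship[1->2]=1 ship[0->1]=2 prod=4 -> [18 10 1 2]
Step 7: demand=4,sold=2 ship[2->3]=1 ship[1->2]=1 ship[0->1]=2 prod=4 -> [20 11 1 1]
Step 8: demand=4,sold=1 ship[2->3]=1 ship[1->2]=1 ship[0->1]=2 prod=4 -> [22 12 1 1]
Step 9: demand=4,sold=1 ship[2->3]=1 ship[1->2]=1 ship[0->1]=2 prod=4 -> [24 13 1 1]
Step 10: demand=4,sold=1 ship[2->3]=1 ship[1->2]=1 ship[0->1]=2 prod=4 -> [26 14 1 1]
Step 11: demand=4,sold=1 ship[2->3]=1 ship[1->2]=1 ship[0->1]=2 prod=4 -> [28 15 1 1]
Step 12: demand=4,sold=1 ship[2->3]=1 ship[1->2]=1 ship[0->1]=2 prod=4 -> [30 16 1 1]
First stockout at step 4

4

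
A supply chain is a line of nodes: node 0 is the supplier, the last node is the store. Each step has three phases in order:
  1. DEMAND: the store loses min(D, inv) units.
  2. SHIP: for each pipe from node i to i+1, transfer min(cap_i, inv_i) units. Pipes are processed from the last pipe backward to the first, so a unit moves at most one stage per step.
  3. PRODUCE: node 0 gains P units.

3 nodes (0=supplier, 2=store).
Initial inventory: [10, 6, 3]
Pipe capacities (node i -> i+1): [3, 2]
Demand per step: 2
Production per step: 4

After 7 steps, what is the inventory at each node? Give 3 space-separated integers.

Step 1: demand=2,sold=2 ship[1->2]=2 ship[0->1]=3 prod=4 -> inv=[11 7 3]
Step 2: demand=2,sold=2 ship[1->2]=2 ship[0->1]=3 prod=4 -> inv=[12 8 3]
Step 3: demand=2,sold=2 ship[1->2]=2 ship[0->1]=3 prod=4 -> inv=[13 9 3]
Step 4: demand=2,sold=2 ship[1->2]=2 ship[0->1]=3 prod=4 -> inv=[14 10 3]
Step 5: demand=2,sold=2 ship[1->2]=2 ship[0->1]=3 prod=4 -> inv=[15 11 3]
Step 6: demand=2,sold=2 ship[1->2]=2 ship[0->1]=3 prod=4 -> inv=[16 12 3]
Step 7: demand=2,sold=2 ship[1->2]=2 ship[0->1]=3 prod=4 -> inv=[17 13 3]

17 13 3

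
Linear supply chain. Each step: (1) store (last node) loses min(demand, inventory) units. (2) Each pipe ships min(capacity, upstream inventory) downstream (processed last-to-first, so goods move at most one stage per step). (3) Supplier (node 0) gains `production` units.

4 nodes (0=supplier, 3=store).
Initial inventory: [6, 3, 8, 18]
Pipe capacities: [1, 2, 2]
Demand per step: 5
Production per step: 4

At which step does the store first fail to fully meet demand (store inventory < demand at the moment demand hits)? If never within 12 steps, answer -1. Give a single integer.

Step 1: demand=5,sold=5 ship[2->3]=2 ship[1->2]=2 ship[0->1]=1 prod=4 -> [9 2 8 15]
Step 2: demand=5,sold=5 ship[2->3]=2 ship[1->2]=2 ship[0->1]=1 prod=4 -> [12 1 8 12]
Step 3: demand=5,sold=5 ship[2->3]=2 ship[1->2]=1 ship[0->1]=1 prod=4 -> [15 1 7 9]
Step 4: demand=5,sold=5 ship[2->3]=2 ship[1->2]=1 ship[0->1]=1 prod=4 -> [18 1 6 6]
Step 5: demand=5,sold=5 ship[2->3]=2 ship[1->2]=1 ship[0->1]=1 prod=4 -> [21 1 5 3]
Step 6: demand=5,sold=3 ship[2->3]=2 ship[1->2]=1 ship[0->1]=1 prod=4 -> [24 1 4 2]
Step 7: demand=5,sold=2 ship[2->3]=2 ship[1->2]=1 ship[0->1]=1 prod=4 -> [27 1 3 2]
Step 8: demand=5,sold=2 ship[2->3]=2 ship[1->2]=1 ship[0->1]=1 prod=4 -> [30 1 2 2]
Step 9: demand=5,sold=2 ship[2->3]=2 ship[1->2]=1 ship[0->1]=1 prod=4 -> [33 1 1 2]
Step 10: demand=5,sold=2 ship[2->3]=1 ship[1->2]=1 ship[0->1]=1 prod=4 -> [36 1 1 1]
Step 11: demand=5,sold=1 ship[2->3]=1 ship[1->2]=1 ship[0->1]=1 prod=4 -> [39 1 1 1]
Step 12: demand=5,sold=1 ship[2->3]=1 ship[1->2]=1 ship[0->1]=1 prod=4 -> [42 1 1 1]
First stockout at step 6

6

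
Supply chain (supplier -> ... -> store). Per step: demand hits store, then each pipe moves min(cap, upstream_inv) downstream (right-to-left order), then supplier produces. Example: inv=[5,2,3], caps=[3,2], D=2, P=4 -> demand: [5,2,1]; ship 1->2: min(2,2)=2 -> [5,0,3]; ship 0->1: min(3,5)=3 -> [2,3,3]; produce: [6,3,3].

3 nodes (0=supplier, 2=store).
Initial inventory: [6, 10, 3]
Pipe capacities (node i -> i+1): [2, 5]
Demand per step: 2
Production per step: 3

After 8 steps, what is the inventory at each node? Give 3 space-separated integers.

Step 1: demand=2,sold=2 ship[1->2]=5 ship[0->1]=2 prod=3 -> inv=[7 7 6]
Step 2: demand=2,sold=2 ship[1->2]=5 ship[0->1]=2 prod=3 -> inv=[8 4 9]
Step 3: demand=2,sold=2 ship[1->2]=4 ship[0->1]=2 prod=3 -> inv=[9 2 11]
Step 4: demand=2,sold=2 ship[1->2]=2 ship[0->1]=2 prod=3 -> inv=[10 2 11]
Step 5: demand=2,sold=2 ship[1->2]=2 ship[0->1]=2 prod=3 -> inv=[11 2 11]
Step 6: demand=2,sold=2 ship[1->2]=2 ship[0->1]=2 prod=3 -> inv=[12 2 11]
Step 7: demand=2,sold=2 ship[1->2]=2 ship[0->1]=2 prod=3 -> inv=[13 2 11]
Step 8: demand=2,sold=2 ship[1->2]=2 ship[0->1]=2 prod=3 -> inv=[14 2 11]

14 2 11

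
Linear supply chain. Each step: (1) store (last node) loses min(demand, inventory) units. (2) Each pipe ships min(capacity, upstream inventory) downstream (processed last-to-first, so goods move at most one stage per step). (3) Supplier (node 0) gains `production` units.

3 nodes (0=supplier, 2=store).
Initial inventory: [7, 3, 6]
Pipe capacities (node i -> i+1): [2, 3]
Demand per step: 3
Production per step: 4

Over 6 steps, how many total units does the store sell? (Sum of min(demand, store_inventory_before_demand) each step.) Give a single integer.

Answer: 17

Derivation:
Step 1: sold=3 (running total=3) -> [9 2 6]
Step 2: sold=3 (running total=6) -> [11 2 5]
Step 3: sold=3 (running total=9) -> [13 2 4]
Step 4: sold=3 (running total=12) -> [15 2 3]
Step 5: sold=3 (running total=15) -> [17 2 2]
Step 6: sold=2 (running total=17) -> [19 2 2]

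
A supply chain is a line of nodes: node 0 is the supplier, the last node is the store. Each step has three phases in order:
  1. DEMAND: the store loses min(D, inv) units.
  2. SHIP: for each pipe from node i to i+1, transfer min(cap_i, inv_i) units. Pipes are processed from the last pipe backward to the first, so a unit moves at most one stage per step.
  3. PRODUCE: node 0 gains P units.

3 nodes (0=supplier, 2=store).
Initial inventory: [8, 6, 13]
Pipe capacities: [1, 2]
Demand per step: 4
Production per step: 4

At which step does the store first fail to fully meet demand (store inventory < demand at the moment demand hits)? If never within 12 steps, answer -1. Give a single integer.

Step 1: demand=4,sold=4 ship[1->2]=2 ship[0->1]=1 prod=4 -> [11 5 11]
Step 2: demand=4,sold=4 ship[1->2]=2 ship[0->1]=1 prod=4 -> [14 4 9]
Step 3: demand=4,sold=4 ship[1->2]=2 ship[0->1]=1 prod=4 -> [17 3 7]
Step 4: demand=4,sold=4 ship[1->2]=2 ship[0->1]=1 prod=4 -> [20 2 5]
Step 5: demand=4,sold=4 ship[1->2]=2 ship[0->1]=1 prod=4 -> [23 1 3]
Step 6: demand=4,sold=3 ship[1->2]=1 ship[0->1]=1 prod=4 -> [26 1 1]
Step 7: demand=4,sold=1 ship[1->2]=1 ship[0->1]=1 prod=4 -> [29 1 1]
Step 8: demand=4,sold=1 ship[1->2]=1 ship[0->1]=1 prod=4 -> [32 1 1]
Step 9: demand=4,sold=1 ship[1->2]=1 ship[0->1]=1 prod=4 -> [35 1 1]
Step 10: demand=4,sold=1 ship[1->2]=1 ship[0->1]=1 prod=4 -> [38 1 1]
Step 11: demand=4,sold=1 ship[1->2]=1 ship[0->1]=1 prod=4 -> [41 1 1]
Step 12: demand=4,sold=1 ship[1->2]=1 ship[0->1]=1 prod=4 -> [44 1 1]
First stockout at step 6

6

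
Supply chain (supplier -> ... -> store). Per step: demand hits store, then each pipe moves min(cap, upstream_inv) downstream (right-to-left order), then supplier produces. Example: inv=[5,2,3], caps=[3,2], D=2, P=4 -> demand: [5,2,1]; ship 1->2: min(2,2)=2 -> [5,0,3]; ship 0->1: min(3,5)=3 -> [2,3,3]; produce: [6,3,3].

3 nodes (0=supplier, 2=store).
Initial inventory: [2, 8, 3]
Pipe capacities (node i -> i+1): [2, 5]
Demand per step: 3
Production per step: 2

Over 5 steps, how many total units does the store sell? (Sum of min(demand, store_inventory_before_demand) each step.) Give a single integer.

Answer: 15

Derivation:
Step 1: sold=3 (running total=3) -> [2 5 5]
Step 2: sold=3 (running total=6) -> [2 2 7]
Step 3: sold=3 (running total=9) -> [2 2 6]
Step 4: sold=3 (running total=12) -> [2 2 5]
Step 5: sold=3 (running total=15) -> [2 2 4]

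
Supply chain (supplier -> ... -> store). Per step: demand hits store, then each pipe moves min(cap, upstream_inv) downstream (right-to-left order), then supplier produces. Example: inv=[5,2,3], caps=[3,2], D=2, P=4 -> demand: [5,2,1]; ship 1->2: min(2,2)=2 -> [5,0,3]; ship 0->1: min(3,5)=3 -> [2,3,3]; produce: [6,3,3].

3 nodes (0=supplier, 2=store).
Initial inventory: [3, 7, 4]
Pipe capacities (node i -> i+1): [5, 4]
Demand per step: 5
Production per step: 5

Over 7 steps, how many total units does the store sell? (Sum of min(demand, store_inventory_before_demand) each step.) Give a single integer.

Step 1: sold=4 (running total=4) -> [5 6 4]
Step 2: sold=4 (running total=8) -> [5 7 4]
Step 3: sold=4 (running total=12) -> [5 8 4]
Step 4: sold=4 (running total=16) -> [5 9 4]
Step 5: sold=4 (running total=20) -> [5 10 4]
Step 6: sold=4 (running total=24) -> [5 11 4]
Step 7: sold=4 (running total=28) -> [5 12 4]

Answer: 28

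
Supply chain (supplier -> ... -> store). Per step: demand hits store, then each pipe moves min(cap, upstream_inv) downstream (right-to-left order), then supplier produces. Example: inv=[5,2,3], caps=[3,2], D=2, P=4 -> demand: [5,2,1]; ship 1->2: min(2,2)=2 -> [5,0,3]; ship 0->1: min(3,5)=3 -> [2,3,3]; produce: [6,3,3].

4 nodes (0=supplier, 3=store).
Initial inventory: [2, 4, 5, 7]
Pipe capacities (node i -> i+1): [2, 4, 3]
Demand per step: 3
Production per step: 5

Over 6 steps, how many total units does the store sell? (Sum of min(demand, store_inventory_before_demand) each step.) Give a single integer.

Step 1: sold=3 (running total=3) -> [5 2 6 7]
Step 2: sold=3 (running total=6) -> [8 2 5 7]
Step 3: sold=3 (running total=9) -> [11 2 4 7]
Step 4: sold=3 (running total=12) -> [14 2 3 7]
Step 5: sold=3 (running total=15) -> [17 2 2 7]
Step 6: sold=3 (running total=18) -> [20 2 2 6]

Answer: 18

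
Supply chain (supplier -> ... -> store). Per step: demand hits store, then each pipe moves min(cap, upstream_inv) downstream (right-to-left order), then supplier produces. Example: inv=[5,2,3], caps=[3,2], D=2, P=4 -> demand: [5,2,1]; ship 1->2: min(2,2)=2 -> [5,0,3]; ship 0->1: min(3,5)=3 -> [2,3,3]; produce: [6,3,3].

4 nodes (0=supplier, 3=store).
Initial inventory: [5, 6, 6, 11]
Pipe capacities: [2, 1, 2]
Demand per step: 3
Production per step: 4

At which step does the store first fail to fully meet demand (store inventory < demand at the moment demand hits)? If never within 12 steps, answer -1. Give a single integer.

Step 1: demand=3,sold=3 ship[2->3]=2 ship[1->2]=1 ship[0->1]=2 prod=4 -> [7 7 5 10]
Step 2: demand=3,sold=3 ship[2->3]=2 ship[1->2]=1 ship[0->1]=2 prod=4 -> [9 8 4 9]
Step 3: demand=3,sold=3 ship[2->3]=2 ship[1->2]=1 ship[0->1]=2 prod=4 -> [11 9 3 8]
Step 4: demand=3,sold=3 ship[2->3]=2 ship[1->2]=1 ship[0->1]=2 prod=4 -> [13 10 2 7]
Step 5: demand=3,sold=3 ship[2->3]=2 ship[1->2]=1 ship[0->1]=2 prod=4 -> [15 11 1 6]
Step 6: demand=3,sold=3 ship[2->3]=1 ship[1->2]=1 ship[0->1]=2 prod=4 -> [17 12 1 4]
Step 7: demand=3,sold=3 ship[2->3]=1 ship[1->2]=1 ship[0->1]=2 prod=4 -> [19 13 1 2]
Step 8: demand=3,sold=2 ship[2->3]=1 ship[1->2]=1 ship[0->1]=2 prod=4 -> [21 14 1 1]
Step 9: demand=3,sold=1 ship[2->3]=1 ship[1->2]=1 ship[0->1]=2 prod=4 -> [23 15 1 1]
Step 10: demand=3,sold=1 ship[2->3]=1 ship[1->2]=1 ship[0->1]=2 prod=4 -> [25 16 1 1]
Step 11: demand=3,sold=1 ship[2->3]=1 ship[1->2]=1 ship[0->1]=2 prod=4 -> [27 17 1 1]
Step 12: demand=3,sold=1 ship[2->3]=1 ship[1->2]=1 ship[0->1]=2 prod=4 -> [29 18 1 1]
First stockout at step 8

8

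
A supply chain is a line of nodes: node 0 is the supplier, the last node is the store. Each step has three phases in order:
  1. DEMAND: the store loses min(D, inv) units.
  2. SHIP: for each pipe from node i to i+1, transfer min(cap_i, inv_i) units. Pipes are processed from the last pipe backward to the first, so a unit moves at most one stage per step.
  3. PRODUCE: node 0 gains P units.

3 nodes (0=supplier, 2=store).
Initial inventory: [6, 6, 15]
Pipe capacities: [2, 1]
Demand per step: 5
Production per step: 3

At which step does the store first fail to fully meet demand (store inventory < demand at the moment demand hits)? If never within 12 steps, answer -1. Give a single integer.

Step 1: demand=5,sold=5 ship[1->2]=1 ship[0->1]=2 prod=3 -> [7 7 11]
Step 2: demand=5,sold=5 ship[1->2]=1 ship[0->1]=2 prod=3 -> [8 8 7]
Step 3: demand=5,sold=5 ship[1->2]=1 ship[0->1]=2 prod=3 -> [9 9 3]
Step 4: demand=5,sold=3 ship[1->2]=1 ship[0->1]=2 prod=3 -> [10 10 1]
Step 5: demand=5,sold=1 ship[1->2]=1 ship[0->1]=2 prod=3 -> [11 11 1]
Step 6: demand=5,sold=1 ship[1->2]=1 ship[0->1]=2 prod=3 -> [12 12 1]
Step 7: demand=5,sold=1 ship[1->2]=1 ship[0->1]=2 prod=3 -> [13 13 1]
Step 8: demand=5,sold=1 ship[1->2]=1 ship[0->1]=2 prod=3 -> [14 14 1]
Step 9: demand=5,sold=1 ship[1->2]=1 ship[0->1]=2 prod=3 -> [15 15 1]
Step 10: demand=5,sold=1 ship[1->2]=1 ship[0->1]=2 prod=3 -> [16 16 1]
Step 11: demand=5,sold=1 ship[1->2]=1 ship[0->1]=2 prod=3 -> [17 17 1]
Step 12: demand=5,sold=1 ship[1->2]=1 ship[0->1]=2 prod=3 -> [18 18 1]
First stockout at step 4

4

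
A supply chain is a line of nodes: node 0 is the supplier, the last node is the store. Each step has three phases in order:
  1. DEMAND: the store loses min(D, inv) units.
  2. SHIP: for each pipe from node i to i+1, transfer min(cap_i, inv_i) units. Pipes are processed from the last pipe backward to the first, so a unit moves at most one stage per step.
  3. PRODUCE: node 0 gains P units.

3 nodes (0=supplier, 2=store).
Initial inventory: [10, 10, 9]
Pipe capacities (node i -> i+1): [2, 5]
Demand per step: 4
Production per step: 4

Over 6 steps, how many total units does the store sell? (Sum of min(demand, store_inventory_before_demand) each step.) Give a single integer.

Answer: 24

Derivation:
Step 1: sold=4 (running total=4) -> [12 7 10]
Step 2: sold=4 (running total=8) -> [14 4 11]
Step 3: sold=4 (running total=12) -> [16 2 11]
Step 4: sold=4 (running total=16) -> [18 2 9]
Step 5: sold=4 (running total=20) -> [20 2 7]
Step 6: sold=4 (running total=24) -> [22 2 5]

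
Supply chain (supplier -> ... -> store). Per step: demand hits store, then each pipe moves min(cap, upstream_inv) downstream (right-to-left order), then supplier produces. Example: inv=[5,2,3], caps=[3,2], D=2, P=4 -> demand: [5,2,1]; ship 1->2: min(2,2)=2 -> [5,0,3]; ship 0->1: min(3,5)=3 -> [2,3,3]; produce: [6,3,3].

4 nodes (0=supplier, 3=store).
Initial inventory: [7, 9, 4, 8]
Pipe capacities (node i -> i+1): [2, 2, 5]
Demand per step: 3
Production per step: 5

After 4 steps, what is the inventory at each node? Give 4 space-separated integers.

Step 1: demand=3,sold=3 ship[2->3]=4 ship[1->2]=2 ship[0->1]=2 prod=5 -> inv=[10 9 2 9]
Step 2: demand=3,sold=3 ship[2->3]=2 ship[1->2]=2 ship[0->1]=2 prod=5 -> inv=[13 9 2 8]
Step 3: demand=3,sold=3 ship[2->3]=2 ship[1->2]=2 ship[0->1]=2 prod=5 -> inv=[16 9 2 7]
Step 4: demand=3,sold=3 ship[2->3]=2 ship[1->2]=2 ship[0->1]=2 prod=5 -> inv=[19 9 2 6]

19 9 2 6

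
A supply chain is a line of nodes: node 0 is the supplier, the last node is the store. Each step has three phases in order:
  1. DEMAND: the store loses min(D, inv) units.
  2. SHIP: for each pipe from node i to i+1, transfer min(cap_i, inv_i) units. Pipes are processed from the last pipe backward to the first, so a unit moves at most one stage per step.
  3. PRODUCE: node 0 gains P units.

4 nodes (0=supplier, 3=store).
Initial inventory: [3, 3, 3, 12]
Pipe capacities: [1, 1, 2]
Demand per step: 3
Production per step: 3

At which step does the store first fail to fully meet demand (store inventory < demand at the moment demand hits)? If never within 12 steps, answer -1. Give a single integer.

Step 1: demand=3,sold=3 ship[2->3]=2 ship[1->2]=1 ship[0->1]=1 prod=3 -> [5 3 2 11]
Step 2: demand=3,sold=3 ship[2->3]=2 ship[1->2]=1 ship[0->1]=1 prod=3 -> [7 3 1 10]
Step 3: demand=3,sold=3 ship[2->3]=1 ship[1->2]=1 ship[0->1]=1 prod=3 -> [9 3 1 8]
Step 4: demand=3,sold=3 ship[2->3]=1 ship[1->2]=1 ship[0->1]=1 prod=3 -> [11 3 1 6]
Step 5: demand=3,sold=3 ship[2->3]=1 ship[1->2]=1 ship[0->1]=1 prod=3 -> [13 3 1 4]
Step 6: demand=3,sold=3 ship[2->3]=1 ship[1->2]=1 ship[0->1]=1 prod=3 -> [15 3 1 2]
Step 7: demand=3,sold=2 ship[2->3]=1 ship[1->2]=1 ship[0->1]=1 prod=3 -> [17 3 1 1]
Step 8: demand=3,sold=1 ship[2->3]=1 ship[1->2]=1 ship[0->1]=1 prod=3 -> [19 3 1 1]
Step 9: demand=3,sold=1 ship[2->3]=1 ship[1->2]=1 ship[0->1]=1 prod=3 -> [21 3 1 1]
Step 10: demand=3,sold=1 ship[2->3]=1 ship[1->2]=1 ship[0->1]=1 prod=3 -> [23 3 1 1]
Step 11: demand=3,sold=1 ship[2->3]=1 ship[1->2]=1 ship[0->1]=1 prod=3 -> [25 3 1 1]
Step 12: demand=3,sold=1 ship[2->3]=1 ship[1->2]=1 ship[0->1]=1 prod=3 -> [27 3 1 1]
First stockout at step 7

7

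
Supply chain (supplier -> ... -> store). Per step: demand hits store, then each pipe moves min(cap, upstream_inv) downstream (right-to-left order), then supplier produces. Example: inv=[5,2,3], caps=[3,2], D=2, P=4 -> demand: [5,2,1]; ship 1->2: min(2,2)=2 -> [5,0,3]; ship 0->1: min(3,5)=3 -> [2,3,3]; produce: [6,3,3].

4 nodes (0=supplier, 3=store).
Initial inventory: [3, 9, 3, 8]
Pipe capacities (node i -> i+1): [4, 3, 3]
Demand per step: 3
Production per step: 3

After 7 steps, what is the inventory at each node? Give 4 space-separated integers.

Step 1: demand=3,sold=3 ship[2->3]=3 ship[1->2]=3 ship[0->1]=3 prod=3 -> inv=[3 9 3 8]
Step 2: demand=3,sold=3 ship[2->3]=3 ship[1->2]=3 ship[0->1]=3 prod=3 -> inv=[3 9 3 8]
Step 3: demand=3,sold=3 ship[2->3]=3 ship[1->2]=3 ship[0->1]=3 prod=3 -> inv=[3 9 3 8]
Step 4: demand=3,sold=3 ship[2->3]=3 ship[1->2]=3 ship[0->1]=3 prod=3 -> inv=[3 9 3 8]
Step 5: demand=3,sold=3 ship[2->3]=3 ship[1->2]=3 ship[0->1]=3 prod=3 -> inv=[3 9 3 8]
Step 6: demand=3,sold=3 ship[2->3]=3 ship[1->2]=3 ship[0->1]=3 prod=3 -> inv=[3 9 3 8]
Step 7: demand=3,sold=3 ship[2->3]=3 ship[1->2]=3 ship[0->1]=3 prod=3 -> inv=[3 9 3 8]

3 9 3 8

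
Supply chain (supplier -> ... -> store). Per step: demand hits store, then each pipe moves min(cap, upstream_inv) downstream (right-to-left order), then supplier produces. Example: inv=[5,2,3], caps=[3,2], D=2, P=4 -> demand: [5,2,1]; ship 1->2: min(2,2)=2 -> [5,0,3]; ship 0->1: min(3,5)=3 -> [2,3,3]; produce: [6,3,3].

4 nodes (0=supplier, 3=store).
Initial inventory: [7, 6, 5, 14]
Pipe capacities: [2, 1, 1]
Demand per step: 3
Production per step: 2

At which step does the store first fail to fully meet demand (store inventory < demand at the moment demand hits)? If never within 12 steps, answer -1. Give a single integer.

Step 1: demand=3,sold=3 ship[2->3]=1 ship[1->2]=1 ship[0->1]=2 prod=2 -> [7 7 5 12]
Step 2: demand=3,sold=3 ship[2->3]=1 ship[1->2]=1 ship[0->1]=2 prod=2 -> [7 8 5 10]
Step 3: demand=3,sold=3 ship[2->3]=1 ship[1->2]=1 ship[0->1]=2 prod=2 -> [7 9 5 8]
Step 4: demand=3,sold=3 ship[2->3]=1 ship[1->2]=1 ship[0->1]=2 prod=2 -> [7 10 5 6]
Step 5: demand=3,sold=3 ship[2->3]=1 ship[1->2]=1 ship[0->1]=2 prod=2 -> [7 11 5 4]
Step 6: demand=3,sold=3 ship[2->3]=1 ship[1->2]=1 ship[0->1]=2 prod=2 -> [7 12 5 2]
Step 7: demand=3,sold=2 ship[2->3]=1 ship[1->2]=1 ship[0->1]=2 prod=2 -> [7 13 5 1]
Step 8: demand=3,sold=1 ship[2->3]=1 ship[1->2]=1 ship[0->1]=2 prod=2 -> [7 14 5 1]
Step 9: demand=3,sold=1 ship[2->3]=1 ship[1->2]=1 ship[0->1]=2 prod=2 -> [7 15 5 1]
Step 10: demand=3,sold=1 ship[2->3]=1 ship[1->2]=1 ship[0->1]=2 prod=2 -> [7 16 5 1]
Step 11: demand=3,sold=1 ship[2->3]=1 ship[1->2]=1 ship[0->1]=2 prod=2 -> [7 17 5 1]
Step 12: demand=3,sold=1 ship[2->3]=1 ship[1->2]=1 ship[0->1]=2 prod=2 -> [7 18 5 1]
First stockout at step 7

7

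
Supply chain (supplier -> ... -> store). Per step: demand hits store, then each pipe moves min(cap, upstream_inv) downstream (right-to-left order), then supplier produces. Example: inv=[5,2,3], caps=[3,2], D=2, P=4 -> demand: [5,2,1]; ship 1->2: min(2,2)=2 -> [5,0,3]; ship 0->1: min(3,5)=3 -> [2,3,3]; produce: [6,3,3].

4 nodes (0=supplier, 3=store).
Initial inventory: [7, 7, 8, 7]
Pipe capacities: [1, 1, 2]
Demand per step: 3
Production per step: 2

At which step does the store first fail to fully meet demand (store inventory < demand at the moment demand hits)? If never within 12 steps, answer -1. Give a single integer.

Step 1: demand=3,sold=3 ship[2->3]=2 ship[1->2]=1 ship[0->1]=1 prod=2 -> [8 7 7 6]
Step 2: demand=3,sold=3 ship[2->3]=2 ship[1->2]=1 ship[0->1]=1 prod=2 -> [9 7 6 5]
Step 3: demand=3,sold=3 ship[2->3]=2 ship[1->2]=1 ship[0->1]=1 prod=2 -> [10 7 5 4]
Step 4: demand=3,sold=3 ship[2->3]=2 ship[1->2]=1 ship[0->1]=1 prod=2 -> [11 7 4 3]
Step 5: demand=3,sold=3 ship[2->3]=2 ship[1->2]=1 ship[0->1]=1 prod=2 -> [12 7 3 2]
Step 6: demand=3,sold=2 ship[2->3]=2 ship[1->2]=1 ship[0->1]=1 prod=2 -> [13 7 2 2]
Step 7: demand=3,sold=2 ship[2->3]=2 ship[1->2]=1 ship[0->1]=1 prod=2 -> [14 7 1 2]
Step 8: demand=3,sold=2 ship[2->3]=1 ship[1->2]=1 ship[0->1]=1 prod=2 -> [15 7 1 1]
Step 9: demand=3,sold=1 ship[2->3]=1 ship[1->2]=1 ship[0->1]=1 prod=2 -> [16 7 1 1]
Step 10: demand=3,sold=1 ship[2->3]=1 ship[1->2]=1 ship[0->1]=1 prod=2 -> [17 7 1 1]
Step 11: demand=3,sold=1 ship[2->3]=1 ship[1->2]=1 ship[0->1]=1 prod=2 -> [18 7 1 1]
Step 12: demand=3,sold=1 ship[2->3]=1 ship[1->2]=1 ship[0->1]=1 prod=2 -> [19 7 1 1]
First stockout at step 6

6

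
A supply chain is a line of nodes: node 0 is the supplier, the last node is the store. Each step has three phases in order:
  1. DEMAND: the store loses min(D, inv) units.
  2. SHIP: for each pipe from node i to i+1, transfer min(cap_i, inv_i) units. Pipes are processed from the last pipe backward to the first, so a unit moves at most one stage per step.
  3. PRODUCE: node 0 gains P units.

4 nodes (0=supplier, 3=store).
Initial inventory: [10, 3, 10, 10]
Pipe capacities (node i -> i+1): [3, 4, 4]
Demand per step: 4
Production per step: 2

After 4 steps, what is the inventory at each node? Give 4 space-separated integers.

Step 1: demand=4,sold=4 ship[2->3]=4 ship[1->2]=3 ship[0->1]=3 prod=2 -> inv=[9 3 9 10]
Step 2: demand=4,sold=4 ship[2->3]=4 ship[1->2]=3 ship[0->1]=3 prod=2 -> inv=[8 3 8 10]
Step 3: demand=4,sold=4 ship[2->3]=4 ship[1->2]=3 ship[0->1]=3 prod=2 -> inv=[7 3 7 10]
Step 4: demand=4,sold=4 ship[2->3]=4 ship[1->2]=3 ship[0->1]=3 prod=2 -> inv=[6 3 6 10]

6 3 6 10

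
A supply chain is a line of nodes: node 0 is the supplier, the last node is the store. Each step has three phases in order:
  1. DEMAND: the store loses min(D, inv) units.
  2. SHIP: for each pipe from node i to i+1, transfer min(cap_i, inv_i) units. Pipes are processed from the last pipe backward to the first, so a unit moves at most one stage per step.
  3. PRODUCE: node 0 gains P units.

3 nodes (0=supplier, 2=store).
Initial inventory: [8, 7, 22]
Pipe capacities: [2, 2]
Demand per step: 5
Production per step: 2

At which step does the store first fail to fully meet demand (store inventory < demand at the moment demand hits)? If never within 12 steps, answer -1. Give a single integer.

Step 1: demand=5,sold=5 ship[1->2]=2 ship[0->1]=2 prod=2 -> [8 7 19]
Step 2: demand=5,sold=5 ship[1->2]=2 ship[0->1]=2 prod=2 -> [8 7 16]
Step 3: demand=5,sold=5 ship[1->2]=2 ship[0->1]=2 prod=2 -> [8 7 13]
Step 4: demand=5,sold=5 ship[1->2]=2 ship[0->1]=2 prod=2 -> [8 7 10]
Step 5: demand=5,sold=5 ship[1->2]=2 ship[0->1]=2 prod=2 -> [8 7 7]
Step 6: demand=5,sold=5 ship[1->2]=2 ship[0->1]=2 prod=2 -> [8 7 4]
Step 7: demand=5,sold=4 ship[1->2]=2 ship[0->1]=2 prod=2 -> [8 7 2]
Step 8: demand=5,sold=2 ship[1->2]=2 ship[0->1]=2 prod=2 -> [8 7 2]
Step 9: demand=5,sold=2 ship[1->2]=2 ship[0->1]=2 prod=2 -> [8 7 2]
Step 10: demand=5,sold=2 ship[1->2]=2 ship[0->1]=2 prod=2 -> [8 7 2]
Step 11: demand=5,sold=2 ship[1->2]=2 ship[0->1]=2 prod=2 -> [8 7 2]
Step 12: demand=5,sold=2 ship[1->2]=2 ship[0->1]=2 prod=2 -> [8 7 2]
First stockout at step 7

7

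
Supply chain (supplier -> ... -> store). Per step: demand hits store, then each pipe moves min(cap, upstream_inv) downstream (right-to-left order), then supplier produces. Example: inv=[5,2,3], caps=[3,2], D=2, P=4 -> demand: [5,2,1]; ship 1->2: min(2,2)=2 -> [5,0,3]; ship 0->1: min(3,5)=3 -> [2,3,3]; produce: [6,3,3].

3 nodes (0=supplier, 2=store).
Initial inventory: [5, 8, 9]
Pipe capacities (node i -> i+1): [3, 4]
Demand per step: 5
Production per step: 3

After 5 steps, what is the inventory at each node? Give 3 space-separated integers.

Step 1: demand=5,sold=5 ship[1->2]=4 ship[0->1]=3 prod=3 -> inv=[5 7 8]
Step 2: demand=5,sold=5 ship[1->2]=4 ship[0->1]=3 prod=3 -> inv=[5 6 7]
Step 3: demand=5,sold=5 ship[1->2]=4 ship[0->1]=3 prod=3 -> inv=[5 5 6]
Step 4: demand=5,sold=5 ship[1->2]=4 ship[0->1]=3 prod=3 -> inv=[5 4 5]
Step 5: demand=5,sold=5 ship[1->2]=4 ship[0->1]=3 prod=3 -> inv=[5 3 4]

5 3 4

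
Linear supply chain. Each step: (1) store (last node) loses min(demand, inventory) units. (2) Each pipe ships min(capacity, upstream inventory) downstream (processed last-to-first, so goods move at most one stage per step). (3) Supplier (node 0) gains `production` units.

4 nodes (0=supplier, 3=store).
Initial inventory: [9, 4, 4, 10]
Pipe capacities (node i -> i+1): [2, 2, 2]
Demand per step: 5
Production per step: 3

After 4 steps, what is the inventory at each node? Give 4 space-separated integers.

Step 1: demand=5,sold=5 ship[2->3]=2 ship[1->2]=2 ship[0->1]=2 prod=3 -> inv=[10 4 4 7]
Step 2: demand=5,sold=5 ship[2->3]=2 ship[1->2]=2 ship[0->1]=2 prod=3 -> inv=[11 4 4 4]
Step 3: demand=5,sold=4 ship[2->3]=2 ship[1->2]=2 ship[0->1]=2 prod=3 -> inv=[12 4 4 2]
Step 4: demand=5,sold=2 ship[2->3]=2 ship[1->2]=2 ship[0->1]=2 prod=3 -> inv=[13 4 4 2]

13 4 4 2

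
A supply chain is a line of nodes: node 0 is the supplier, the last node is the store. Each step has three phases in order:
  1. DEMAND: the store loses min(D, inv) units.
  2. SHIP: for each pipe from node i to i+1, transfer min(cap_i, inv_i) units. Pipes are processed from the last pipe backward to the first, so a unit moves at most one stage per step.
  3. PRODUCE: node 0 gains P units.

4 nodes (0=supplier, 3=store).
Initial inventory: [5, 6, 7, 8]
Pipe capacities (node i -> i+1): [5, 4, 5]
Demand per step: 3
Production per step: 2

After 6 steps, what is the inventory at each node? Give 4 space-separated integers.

Step 1: demand=3,sold=3 ship[2->3]=5 ship[1->2]=4 ship[0->1]=5 prod=2 -> inv=[2 7 6 10]
Step 2: demand=3,sold=3 ship[2->3]=5 ship[1->2]=4 ship[0->1]=2 prod=2 -> inv=[2 5 5 12]
Step 3: demand=3,sold=3 ship[2->3]=5 ship[1->2]=4 ship[0->1]=2 prod=2 -> inv=[2 3 4 14]
Step 4: demand=3,sold=3 ship[2->3]=4 ship[1->2]=3 ship[0->1]=2 prod=2 -> inv=[2 2 3 15]
Step 5: demand=3,sold=3 ship[2->3]=3 ship[1->2]=2 ship[0->1]=2 prod=2 -> inv=[2 2 2 15]
Step 6: demand=3,sold=3 ship[2->3]=2 ship[1->2]=2 ship[0->1]=2 prod=2 -> inv=[2 2 2 14]

2 2 2 14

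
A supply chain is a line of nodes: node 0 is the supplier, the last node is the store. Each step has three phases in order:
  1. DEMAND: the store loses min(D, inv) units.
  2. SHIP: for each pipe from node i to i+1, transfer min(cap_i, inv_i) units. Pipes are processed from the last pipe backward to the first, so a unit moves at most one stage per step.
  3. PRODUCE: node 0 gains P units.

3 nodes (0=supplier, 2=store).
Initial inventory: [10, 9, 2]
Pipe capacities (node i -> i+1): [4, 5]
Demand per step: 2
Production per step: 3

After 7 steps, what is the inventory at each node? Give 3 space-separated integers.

Step 1: demand=2,sold=2 ship[1->2]=5 ship[0->1]=4 prod=3 -> inv=[9 8 5]
Step 2: demand=2,sold=2 ship[1->2]=5 ship[0->1]=4 prod=3 -> inv=[8 7 8]
Step 3: demand=2,sold=2 ship[1->2]=5 ship[0->1]=4 prod=3 -> inv=[7 6 11]
Step 4: demand=2,sold=2 ship[1->2]=5 ship[0->1]=4 prod=3 -> inv=[6 5 14]
Step 5: demand=2,sold=2 ship[1->2]=5 ship[0->1]=4 prod=3 -> inv=[5 4 17]
Step 6: demand=2,sold=2 ship[1->2]=4 ship[0->1]=4 prod=3 -> inv=[4 4 19]
Step 7: demand=2,sold=2 ship[1->2]=4 ship[0->1]=4 prod=3 -> inv=[3 4 21]

3 4 21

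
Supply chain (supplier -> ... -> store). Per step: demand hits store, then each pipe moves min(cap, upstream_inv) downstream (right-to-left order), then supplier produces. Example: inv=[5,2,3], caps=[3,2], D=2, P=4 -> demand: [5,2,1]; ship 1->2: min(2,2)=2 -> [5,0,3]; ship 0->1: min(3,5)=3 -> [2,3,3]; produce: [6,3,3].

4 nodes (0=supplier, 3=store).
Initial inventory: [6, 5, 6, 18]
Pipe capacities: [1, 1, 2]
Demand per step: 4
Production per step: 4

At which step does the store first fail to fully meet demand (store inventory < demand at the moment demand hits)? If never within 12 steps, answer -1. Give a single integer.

Step 1: demand=4,sold=4 ship[2->3]=2 ship[1->2]=1 ship[0->1]=1 prod=4 -> [9 5 5 16]
Step 2: demand=4,sold=4 ship[2->3]=2 ship[1->2]=1 ship[0->1]=1 prod=4 -> [12 5 4 14]
Step 3: demand=4,sold=4 ship[2->3]=2 ship[1->2]=1 ship[0->1]=1 prod=4 -> [15 5 3 12]
Step 4: demand=4,sold=4 ship[2->3]=2 ship[1->2]=1 ship[0->1]=1 prod=4 -> [18 5 2 10]
Step 5: demand=4,sold=4 ship[2->3]=2 ship[1->2]=1 ship[0->1]=1 prod=4 -> [21 5 1 8]
Step 6: demand=4,sold=4 ship[2->3]=1 ship[1->2]=1 ship[0->1]=1 prod=4 -> [24 5 1 5]
Step 7: demand=4,sold=4 ship[2->3]=1 ship[1->2]=1 ship[0->1]=1 prod=4 -> [27 5 1 2]
Step 8: demand=4,sold=2 ship[2->3]=1 ship[1->2]=1 ship[0->1]=1 prod=4 -> [30 5 1 1]
Step 9: demand=4,sold=1 ship[2->3]=1 ship[1->2]=1 ship[0->1]=1 prod=4 -> [33 5 1 1]
Step 10: demand=4,sold=1 ship[2->3]=1 ship[1->2]=1 ship[0->1]=1 prod=4 -> [36 5 1 1]
Step 11: demand=4,sold=1 ship[2->3]=1 ship[1->2]=1 ship[0->1]=1 prod=4 -> [39 5 1 1]
Step 12: demand=4,sold=1 ship[2->3]=1 ship[1->2]=1 ship[0->1]=1 prod=4 -> [42 5 1 1]
First stockout at step 8

8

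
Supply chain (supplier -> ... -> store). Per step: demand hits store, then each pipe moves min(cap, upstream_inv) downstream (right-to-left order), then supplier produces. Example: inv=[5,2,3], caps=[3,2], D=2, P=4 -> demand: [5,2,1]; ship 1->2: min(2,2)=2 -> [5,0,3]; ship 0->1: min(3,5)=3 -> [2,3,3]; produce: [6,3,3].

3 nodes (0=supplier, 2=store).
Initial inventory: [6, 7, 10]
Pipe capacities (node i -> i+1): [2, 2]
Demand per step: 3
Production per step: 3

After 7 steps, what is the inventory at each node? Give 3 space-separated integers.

Step 1: demand=3,sold=3 ship[1->2]=2 ship[0->1]=2 prod=3 -> inv=[7 7 9]
Step 2: demand=3,sold=3 ship[1->2]=2 ship[0->1]=2 prod=3 -> inv=[8 7 8]
Step 3: demand=3,sold=3 ship[1->2]=2 ship[0->1]=2 prod=3 -> inv=[9 7 7]
Step 4: demand=3,sold=3 ship[1->2]=2 ship[0->1]=2 prod=3 -> inv=[10 7 6]
Step 5: demand=3,sold=3 ship[1->2]=2 ship[0->1]=2 prod=3 -> inv=[11 7 5]
Step 6: demand=3,sold=3 ship[1->2]=2 ship[0->1]=2 prod=3 -> inv=[12 7 4]
Step 7: demand=3,sold=3 ship[1->2]=2 ship[0->1]=2 prod=3 -> inv=[13 7 3]

13 7 3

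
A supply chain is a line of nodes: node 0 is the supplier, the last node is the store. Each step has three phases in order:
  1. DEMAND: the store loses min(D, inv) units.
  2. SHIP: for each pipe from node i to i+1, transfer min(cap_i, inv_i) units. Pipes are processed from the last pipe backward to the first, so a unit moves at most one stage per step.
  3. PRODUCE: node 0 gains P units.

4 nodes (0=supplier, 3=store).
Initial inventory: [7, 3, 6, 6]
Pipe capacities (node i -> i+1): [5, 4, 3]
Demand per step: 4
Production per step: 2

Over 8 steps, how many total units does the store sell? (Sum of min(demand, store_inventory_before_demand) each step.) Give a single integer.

Answer: 27

Derivation:
Step 1: sold=4 (running total=4) -> [4 5 6 5]
Step 2: sold=4 (running total=8) -> [2 5 7 4]
Step 3: sold=4 (running total=12) -> [2 3 8 3]
Step 4: sold=3 (running total=15) -> [2 2 8 3]
Step 5: sold=3 (running total=18) -> [2 2 7 3]
Step 6: sold=3 (running total=21) -> [2 2 6 3]
Step 7: sold=3 (running total=24) -> [2 2 5 3]
Step 8: sold=3 (running total=27) -> [2 2 4 3]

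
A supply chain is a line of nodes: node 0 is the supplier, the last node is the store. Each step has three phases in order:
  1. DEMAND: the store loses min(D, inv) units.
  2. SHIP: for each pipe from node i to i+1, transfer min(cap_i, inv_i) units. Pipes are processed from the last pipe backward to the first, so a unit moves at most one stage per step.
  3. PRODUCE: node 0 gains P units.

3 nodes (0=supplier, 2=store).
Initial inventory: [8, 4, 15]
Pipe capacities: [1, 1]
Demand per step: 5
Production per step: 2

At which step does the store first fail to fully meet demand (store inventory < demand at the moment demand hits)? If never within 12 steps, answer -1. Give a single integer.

Step 1: demand=5,sold=5 ship[1->2]=1 ship[0->1]=1 prod=2 -> [9 4 11]
Step 2: demand=5,sold=5 ship[1->2]=1 ship[0->1]=1 prod=2 -> [10 4 7]
Step 3: demand=5,sold=5 ship[1->2]=1 ship[0->1]=1 prod=2 -> [11 4 3]
Step 4: demand=5,sold=3 ship[1->2]=1 ship[0->1]=1 prod=2 -> [12 4 1]
Step 5: demand=5,sold=1 ship[1->2]=1 ship[0->1]=1 prod=2 -> [13 4 1]
Step 6: demand=5,sold=1 ship[1->2]=1 ship[0->1]=1 prod=2 -> [14 4 1]
Step 7: demand=5,sold=1 ship[1->2]=1 ship[0->1]=1 prod=2 -> [15 4 1]
Step 8: demand=5,sold=1 ship[1->2]=1 ship[0->1]=1 prod=2 -> [16 4 1]
Step 9: demand=5,sold=1 ship[1->2]=1 ship[0->1]=1 prod=2 -> [17 4 1]
Step 10: demand=5,sold=1 ship[1->2]=1 ship[0->1]=1 prod=2 -> [18 4 1]
Step 11: demand=5,sold=1 ship[1->2]=1 ship[0->1]=1 prod=2 -> [19 4 1]
Step 12: demand=5,sold=1 ship[1->2]=1 ship[0->1]=1 prod=2 -> [20 4 1]
First stockout at step 4

4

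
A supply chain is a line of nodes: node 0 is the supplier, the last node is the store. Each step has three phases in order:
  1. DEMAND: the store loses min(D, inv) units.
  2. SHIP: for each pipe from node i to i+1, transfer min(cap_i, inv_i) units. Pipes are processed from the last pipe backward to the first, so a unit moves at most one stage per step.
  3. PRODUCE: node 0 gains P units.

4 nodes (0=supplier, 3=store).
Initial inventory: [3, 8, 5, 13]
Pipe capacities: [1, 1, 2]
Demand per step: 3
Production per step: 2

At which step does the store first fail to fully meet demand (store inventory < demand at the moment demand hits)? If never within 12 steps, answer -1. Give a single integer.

Step 1: demand=3,sold=3 ship[2->3]=2 ship[1->2]=1 ship[0->1]=1 prod=2 -> [4 8 4 12]
Step 2: demand=3,sold=3 ship[2->3]=2 ship[1->2]=1 ship[0->1]=1 prod=2 -> [5 8 3 11]
Step 3: demand=3,sold=3 ship[2->3]=2 ship[1->2]=1 ship[0->1]=1 prod=2 -> [6 8 2 10]
Step 4: demand=3,sold=3 ship[2->3]=2 ship[1->2]=1 ship[0->1]=1 prod=2 -> [7 8 1 9]
Step 5: demand=3,sold=3 ship[2->3]=1 ship[1->2]=1 ship[0->1]=1 prod=2 -> [8 8 1 7]
Step 6: demand=3,sold=3 ship[2->3]=1 ship[1->2]=1 ship[0->1]=1 prod=2 -> [9 8 1 5]
Step 7: demand=3,sold=3 ship[2->3]=1 ship[1->2]=1 ship[0->1]=1 prod=2 -> [10 8 1 3]
Step 8: demand=3,sold=3 ship[2->3]=1 ship[1->2]=1 ship[0->1]=1 prod=2 -> [11 8 1 1]
Step 9: demand=3,sold=1 ship[2->3]=1 ship[1->2]=1 ship[0->1]=1 prod=2 -> [12 8 1 1]
Step 10: demand=3,sold=1 ship[2->3]=1 ship[1->2]=1 ship[0->1]=1 prod=2 -> [13 8 1 1]
Step 11: demand=3,sold=1 ship[2->3]=1 ship[1->2]=1 ship[0->1]=1 prod=2 -> [14 8 1 1]
Step 12: demand=3,sold=1 ship[2->3]=1 ship[1->2]=1 ship[0->1]=1 prod=2 -> [15 8 1 1]
First stockout at step 9

9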